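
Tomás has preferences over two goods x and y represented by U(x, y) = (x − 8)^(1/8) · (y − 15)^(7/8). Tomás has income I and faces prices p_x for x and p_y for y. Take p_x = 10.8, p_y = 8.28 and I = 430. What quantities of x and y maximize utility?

x* = 10.5394, y* = 38.1854

This is Cobb-Douglas in (x−8, y−15): tangency gives 0.125·p_y·(y−15) = 0.875·p_x·(x−8).
Substituting into the budget: x* = 8 + 0.125·(I − 8·p_x − 15·p_y)/p_x, and y* = 15 + 0.875·(…)/p_y.
Discretionary income = 430 − 8·10.8 − 15·8.28 = 219.4; x* = 8 + 0.125·219.4/10.8 = 10.5394; y* = 15 + 0.875·219.4/8.28 = 38.1854.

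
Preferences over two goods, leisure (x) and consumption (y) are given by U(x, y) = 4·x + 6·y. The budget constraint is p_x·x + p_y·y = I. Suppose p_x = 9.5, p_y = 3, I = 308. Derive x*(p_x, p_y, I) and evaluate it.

Perfect substitutes: compare marginal utility per dollar. 4/p_x vs 6/p_y → 0.4211 vs 2.
y gives more utility per dollar, so spend all income on y: y* = I/p_y, x* = 0.
Numerically: x* = 0, y* = 102.6667.

x* = 0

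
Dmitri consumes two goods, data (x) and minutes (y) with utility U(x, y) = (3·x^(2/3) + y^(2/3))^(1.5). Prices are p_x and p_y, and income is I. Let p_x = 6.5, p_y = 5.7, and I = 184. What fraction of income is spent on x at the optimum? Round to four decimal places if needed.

share on x = 0.9541

MRS = MU_x/MU_y = 3·(y/x)^(1/3). Set equal to p_x/p_y.
Hence y/x = ((1/3)·p_x/p_y)^(1/(1/3)), i.e. raised to the 3 power.
With the ratio pinned down, the budget gives x* = I/(p_x + p_y·(y/x)) and y* = (y/x)·x*.
Numerically y/x = 0.054923, so x* = 184/(6.5 + 5.7·0.054923) = 27.007 and y* = 0.054923·27.007 = 1.4833.
Expenditure on x: 6.5·27.007 = 175.5452; share = 0.9541.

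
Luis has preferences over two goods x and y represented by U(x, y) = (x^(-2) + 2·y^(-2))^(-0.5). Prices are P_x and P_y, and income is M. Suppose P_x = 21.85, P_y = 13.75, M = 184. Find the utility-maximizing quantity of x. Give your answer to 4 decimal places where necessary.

MU_x ∝ x^(-3), MU_y ∝ 2·y^(-3), so MRS = (1/2)·(y/x)^(3) = P_x/P_y.
Solve for the ratio: y/x = [2·P_x/P_y]^(1/3).
Substitute y = (y/x)·x into the budget: x* = M/(P_x + P_y·(y/x)).
Numerically y/x = 1.470256, so x* = 184/(21.85 + 13.75·1.470256) = 4.3741.

x* = 4.3741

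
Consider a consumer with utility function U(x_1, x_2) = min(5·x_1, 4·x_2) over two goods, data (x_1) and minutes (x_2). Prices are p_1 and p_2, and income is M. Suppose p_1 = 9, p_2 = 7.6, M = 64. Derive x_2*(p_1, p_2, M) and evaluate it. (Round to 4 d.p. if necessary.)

With perfect complements, no substitution: consume in ratio x_1:x_2 = 4:5.
Budget: p_1·x_1 + p_2·(5/4)·x_1 = M, so (4·p_1 + 5·p_2)·x_1 = 4·M.
Demand: x_1*(p_1,p_2,M) = 4·M/(4·p_1 + 5·p_2), x_2* = 5·M/(4·p_1 + 5·p_2).
Here 4·9 + 5·7.6 = 74, giving x_2* = 4.3243.

x_2* = 4.3243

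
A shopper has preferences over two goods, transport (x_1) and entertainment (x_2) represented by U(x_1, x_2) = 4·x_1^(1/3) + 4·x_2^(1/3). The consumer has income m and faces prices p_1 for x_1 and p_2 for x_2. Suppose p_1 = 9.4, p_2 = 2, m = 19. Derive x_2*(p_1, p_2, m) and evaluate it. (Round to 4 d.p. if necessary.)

From the CES first-order condition, (x_2/x_1)^(2/3) = p_1/p_2.
Hence x_2/x_1 = (p_1/p_2)^(1/(2/3)), i.e. raised to the 1.5 power.
Substitute x_2 = (x_2/x_1)·x_1 into the budget: x_1* = m/(p_1 + p_2·(x_2/x_1)).
Numerically x_2/x_1 = 10.189357, so x_1* = 19/(9.4 + 2·10.189357) = 0.638 and x_2* = 10.189357·0.638 = 6.5012.

x_2* = 6.5012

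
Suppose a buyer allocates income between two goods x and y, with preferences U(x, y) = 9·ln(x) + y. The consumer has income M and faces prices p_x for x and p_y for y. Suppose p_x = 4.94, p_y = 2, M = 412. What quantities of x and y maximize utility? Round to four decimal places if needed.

So x*(p_x,p_y) = 9·p_y/p_x, independent of income; and y* = (M − 9·p_y)/p_y.
At the given prices: x* = 9·2/4.94 = 3.6437, and y* = 197.

x* = 3.6437, y* = 197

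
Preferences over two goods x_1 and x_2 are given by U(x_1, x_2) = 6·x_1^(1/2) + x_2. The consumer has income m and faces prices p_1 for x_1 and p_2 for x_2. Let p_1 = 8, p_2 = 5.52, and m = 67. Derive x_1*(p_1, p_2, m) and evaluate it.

Thus x_1* = (3·p_2/p_1)² — independent of m — with the rest of income spent on x_2.
Plugging in: x_1* = (3·5.52/8)² = 4.2849.

x_1* = 4.2849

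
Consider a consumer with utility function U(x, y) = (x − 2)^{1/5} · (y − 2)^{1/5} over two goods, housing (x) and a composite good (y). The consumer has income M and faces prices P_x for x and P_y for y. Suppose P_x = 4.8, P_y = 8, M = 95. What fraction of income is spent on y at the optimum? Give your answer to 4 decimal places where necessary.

share on y = 0.5337

MRS = (y−2)/(x−2). Tangency with P_x/P_y gives y−2 = (P_x/P_y)·(x−2).
After buying the subsistence bundle (2, 2), a share 0.5 of the remaining income goes to x: x* = 2 + 0.5·(M − 2P_x − 2P_y)/P_x.
Discretionary income = 95 − 2·4.8 − 2·8 = 69.4; x* = 2 + 0.5·69.4/4.8 = 9.2292; y* = 2 + 0.5·69.4/8 = 6.3375.
Expenditure on y: 8·6.3375 = 50.7; share = 0.5337.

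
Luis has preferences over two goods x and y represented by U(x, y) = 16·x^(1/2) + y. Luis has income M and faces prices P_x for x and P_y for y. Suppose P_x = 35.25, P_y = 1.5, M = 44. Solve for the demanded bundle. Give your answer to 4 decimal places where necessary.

x* = 0.1159, y* = 26.6099

Set MRS = P_x/P_y: 8·x^(−1/2) = P_x/P_y.
Thus x* = (8·P_y/P_x)² — independent of M — with the rest of income spent on y.
Plugging in: x* = (8·1.5/35.25)² = 0.1159, y* = 26.6099.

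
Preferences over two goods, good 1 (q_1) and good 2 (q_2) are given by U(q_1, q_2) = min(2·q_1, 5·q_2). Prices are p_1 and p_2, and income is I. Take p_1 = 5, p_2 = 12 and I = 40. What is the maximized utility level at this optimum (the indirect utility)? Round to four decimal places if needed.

Leontief preferences: the optimum is at the kink where q_1/5 = q_2/2, i.e. q_2 = (2/5)·q_1.
Budget: p_1·q_1 + p_2·(2/5)·q_1 = I, so (5·p_1 + 2·p_2)·q_1 = 5·I.
Demand: q_1*(p_1,p_2,I) = 5·I/(5·p_1 + 2·p_2), q_2* = 2·I/(5·p_1 + 2·p_2).
Here 5·5 + 2·12 = 49, giving q_1* = 4.0816 and q_2* = 1.6327.
Utility at the optimum: U(4.0816, 1.6327) = 8.1633.

V = 8.1633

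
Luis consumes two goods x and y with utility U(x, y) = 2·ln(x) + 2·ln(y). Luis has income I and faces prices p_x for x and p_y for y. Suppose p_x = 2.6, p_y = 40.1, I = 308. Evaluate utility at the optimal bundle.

V = 10.854

Tangency: MRS = y/x = p_x/p_y.
So 2·p_y·y = 2·p_x·x; combined with the budget, a share 0.5 of income goes to x.
Demand: x*(p_x,p_y,I) = 0.5·I/p_x and y* = 0.5·I/p_y.
At p_x=2.6, p_y=40.1, I=308: x* = 0.5·308/2.6 = 59.2308, y* = 3.8404.
Utility at the optimum: U(59.2308, 3.8404) = 10.854.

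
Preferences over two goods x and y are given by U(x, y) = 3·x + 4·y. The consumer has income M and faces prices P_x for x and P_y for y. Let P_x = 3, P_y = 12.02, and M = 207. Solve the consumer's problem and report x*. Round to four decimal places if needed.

Perfect substitutes: compare marginal utility per dollar. 3/P_x vs 4/P_y → 1 vs 0.3328.
x gives more utility per dollar, so spend all income on x: x* = M/P_x, y* = 0.
Numerically: x* = 69, y* = 0.

x* = 69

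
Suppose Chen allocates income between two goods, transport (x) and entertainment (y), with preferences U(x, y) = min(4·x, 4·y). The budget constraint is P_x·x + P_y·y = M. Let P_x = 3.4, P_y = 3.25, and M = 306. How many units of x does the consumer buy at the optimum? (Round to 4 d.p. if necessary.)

x* = 46.015

With perfect complements, no substitution: consume in ratio x:y = 4:4.
Budget: P_x·x + P_y·x = M, so (4·P_x + 4·P_y)·x = 4·M.
Demand: x*(P_x,P_y,M) = 4·M/(4·P_x + 4·P_y), y* = 4·M/(4·P_x + 4·P_y).
Here 4·3.4 + 4·3.25 = 26.6, giving x* = 46.015.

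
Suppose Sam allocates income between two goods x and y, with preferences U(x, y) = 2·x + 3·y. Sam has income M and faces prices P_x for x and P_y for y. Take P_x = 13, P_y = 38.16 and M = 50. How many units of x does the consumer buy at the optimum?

Linear utility — the consumer picks whichever good has higher MU/price: 2/13 = 0.1538 vs 3/38.16 = 0.0786.
x gives more utility per dollar, so spend all income on x: x* = M/P_x, y* = 0.
Numerically: x* = 3.8462, y* = 0.

x* = 3.8462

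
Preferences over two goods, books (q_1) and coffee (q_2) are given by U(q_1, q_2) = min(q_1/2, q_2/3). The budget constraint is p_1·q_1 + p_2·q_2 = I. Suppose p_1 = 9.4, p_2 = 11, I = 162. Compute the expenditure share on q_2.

With perfect complements, no substitution: consume in ratio q_1:q_2 = 2:3.
Budget: p_1·q_1 + p_2·(3/2)·q_1 = I, so (2·p_1 + 3·p_2)·q_1 = 2·I.
Demand: q_1*(p_1,p_2,I) = 2·I/(2·p_1 + 3·p_2), q_2* = 3·I/(2·p_1 + 3·p_2).
Here 2·9.4 + 3·11 = 51.8, giving q_1* = 6.2548 and q_2* = 9.3822.
Expenditure on q_2: 11·9.3822 = 103.2046; share = 0.6371.

share on q_2 = 0.6371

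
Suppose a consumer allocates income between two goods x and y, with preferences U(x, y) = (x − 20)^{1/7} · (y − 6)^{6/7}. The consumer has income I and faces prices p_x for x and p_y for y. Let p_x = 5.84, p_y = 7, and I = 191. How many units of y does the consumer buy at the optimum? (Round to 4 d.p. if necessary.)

y* = 9.9429

Let x' = x−20, y' = y−6. MRS = (1/6)·y'/x' = p_x/p_y.
Substituting into the budget: x* = 20 + 1/7·(I − 20·p_x − 6·p_y)/p_x, and y* = 6 + 6/7·(…)/p_y.
Discretionary income = 191 − 20·5.84 − 6·7 = 32.2; y* = 6 + 6/7·32.2/7 = 9.9429.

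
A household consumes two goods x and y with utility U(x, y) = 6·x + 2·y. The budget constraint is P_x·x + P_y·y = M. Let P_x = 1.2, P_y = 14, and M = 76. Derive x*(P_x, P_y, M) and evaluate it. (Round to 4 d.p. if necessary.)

Linear utility — the consumer picks whichever good has higher MU/price: 6/1.2 = 5 vs 2/14 = 0.1429.
x gives more utility per dollar, so spend all income on x: x* = M/P_x, y* = 0.
Numerically: x* = 63.3333, y* = 0.

x* = 63.3333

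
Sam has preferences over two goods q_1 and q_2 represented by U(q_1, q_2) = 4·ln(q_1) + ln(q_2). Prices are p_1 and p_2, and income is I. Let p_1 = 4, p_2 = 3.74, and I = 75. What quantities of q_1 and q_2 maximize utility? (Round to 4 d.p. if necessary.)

q_1* = 15, q_2* = 4.0107

Tangency: MRS = 4·q_2/q_1 = p_1/p_2.
So 4·p_2·q_2 = p_1·q_1; combined with the budget, a share 0.8 of income goes to q_1.
Demand: q_1*(p_1,p_2,I) = 0.8·I/p_1 and q_2* = 0.2·I/p_2.
At p_1=4, p_2=3.74, I=75: q_1* = 0.8·75/4 = 15, q_2* = 4.0107.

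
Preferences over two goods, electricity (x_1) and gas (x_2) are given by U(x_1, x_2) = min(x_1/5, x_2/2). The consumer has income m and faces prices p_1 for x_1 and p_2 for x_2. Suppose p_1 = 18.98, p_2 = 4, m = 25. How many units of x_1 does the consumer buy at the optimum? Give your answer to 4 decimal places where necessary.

With perfect complements, no substitution: consume in ratio x_1:x_2 = 5:2.
Budget: p_1·x_1 + p_2·(2/5)·x_1 = m, so (5·p_1 + 2·p_2)·x_1 = 5·m.
Demand: x_1*(p_1,p_2,m) = 5·m/(5·p_1 + 2·p_2), x_2* = 2·m/(5·p_1 + 2·p_2).
Here 5·18.98 + 2·4 = 102.9, giving x_1* = 1.2148.

x_1* = 1.2148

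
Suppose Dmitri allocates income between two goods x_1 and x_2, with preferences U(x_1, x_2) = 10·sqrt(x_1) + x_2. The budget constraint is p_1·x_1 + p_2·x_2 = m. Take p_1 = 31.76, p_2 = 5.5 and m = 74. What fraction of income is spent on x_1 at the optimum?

Set MRS = p_1/p_2: 5·x_1^(−1/2) = p_1/p_2.
Thus x_1* = (5·p_2/p_1)² — independent of m — with the rest of income spent on x_2.
Plugging in: x_1* = (5·5.5/31.76)² = 0.7497, x_2* = 9.1252.
Expenditure on x_1: 31.76·0.7497 = 23.8114; share = 0.3218.

share on x_1 = 0.3218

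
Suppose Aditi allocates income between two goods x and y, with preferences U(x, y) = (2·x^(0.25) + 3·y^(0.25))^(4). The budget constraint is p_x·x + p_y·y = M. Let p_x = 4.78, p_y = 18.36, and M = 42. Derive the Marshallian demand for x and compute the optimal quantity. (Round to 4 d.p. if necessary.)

Numerically y/x = 0.285449, so x* = 42/(4.78 + 18.36·0.285449) = 4.1913.

x* = 4.1913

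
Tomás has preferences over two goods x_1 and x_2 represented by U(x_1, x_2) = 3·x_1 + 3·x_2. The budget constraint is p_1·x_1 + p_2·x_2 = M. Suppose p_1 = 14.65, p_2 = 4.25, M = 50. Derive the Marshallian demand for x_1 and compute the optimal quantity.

Linear utility — the consumer picks whichever good has higher MU/price: 3/14.65 = 0.2048 vs 3/4.25 = 0.7059.
x_2 gives more utility per dollar, so spend all income on x_2: x_2* = M/p_2, x_1* = 0.
Numerically: x_1* = 0, x_2* = 11.7647.

x_1* = 0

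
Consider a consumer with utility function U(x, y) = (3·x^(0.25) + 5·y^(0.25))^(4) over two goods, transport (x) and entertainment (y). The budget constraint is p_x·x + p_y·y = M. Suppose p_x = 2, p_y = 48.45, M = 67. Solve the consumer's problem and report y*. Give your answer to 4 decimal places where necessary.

y* = 0.5612

MRS = MU_x/MU_y = (3/5)·(y/x)^(0.75). Set equal to p_x/p_y.
Solve for the ratio: y/x = [(5/3)·p_x/p_y]^(4/3).
With the ratio pinned down, the budget gives x* = M/(p_x + p_y·(y/x)) and y* = (y/x)·x*.
Numerically y/x = 0.028191, so x* = 67/(2 + 48.45·0.028191) = 19.9057 and y* = 0.028191·19.9057 = 0.5612.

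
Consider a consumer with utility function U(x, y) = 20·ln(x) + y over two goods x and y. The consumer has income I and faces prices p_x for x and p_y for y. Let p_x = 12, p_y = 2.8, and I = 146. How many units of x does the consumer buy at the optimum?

MU_x = 20/x, MU_y = 1. Tangency: 20/x = p_x/p_y.
So x*(p_x,p_y) = 20·p_y/p_x, independent of income; and y* = (I − 20·p_y)/p_y.
At the given prices: x* = 20·2.8/12 = 4.6667.

x* = 4.6667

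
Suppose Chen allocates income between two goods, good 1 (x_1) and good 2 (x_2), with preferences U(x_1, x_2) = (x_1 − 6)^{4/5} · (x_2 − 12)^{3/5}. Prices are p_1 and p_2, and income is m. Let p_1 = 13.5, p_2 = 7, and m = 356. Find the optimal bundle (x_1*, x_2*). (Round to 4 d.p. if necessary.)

This is Cobb-Douglas in (x_1−6, x_2−12): tangency gives 0.8·p_2·(x_2−12) = 0.6·p_1·(x_1−6).
After buying the subsistence bundle (6, 12), a share 4/7 of the remaining income goes to x_1: x_1* = 6 + 4/7·(m − 6p_1 − 12p_2)/p_1.
Discretionary income = 356 − 6·13.5 − 12·7 = 191; x_1* = 6 + 4/7·191/13.5 = 14.0847; x_2* = 12 + 3/7·191/7 = 23.6939.

x_1* = 14.0847, x_2* = 23.6939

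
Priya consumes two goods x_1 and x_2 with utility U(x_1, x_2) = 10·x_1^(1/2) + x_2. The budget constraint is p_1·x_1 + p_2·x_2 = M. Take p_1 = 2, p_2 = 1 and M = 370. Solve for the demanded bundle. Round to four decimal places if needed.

Thus x_1* = (5·p_2/p_1)² — independent of M — with the rest of income spent on x_2.
Plugging in: x_1* = (5·1/2)² = 6.25, x_2* = 357.5.

x_1* = 6.25, x_2* = 357.5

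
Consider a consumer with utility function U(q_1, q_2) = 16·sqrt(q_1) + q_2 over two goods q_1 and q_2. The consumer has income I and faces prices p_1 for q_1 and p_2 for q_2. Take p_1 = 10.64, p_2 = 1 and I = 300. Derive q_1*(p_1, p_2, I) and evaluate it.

Plugging in: q_1* = (8·1/10.64)² = 0.5653.

q_1* = 0.5653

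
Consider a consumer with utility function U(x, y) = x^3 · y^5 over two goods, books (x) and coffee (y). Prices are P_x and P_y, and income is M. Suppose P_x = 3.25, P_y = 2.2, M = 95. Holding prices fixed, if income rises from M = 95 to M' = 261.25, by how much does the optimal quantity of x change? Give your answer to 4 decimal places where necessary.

Tangency: MRS = (3/5)·y/x = P_x/P_y.
Rearranging, P_y·y = (5/3)·P_x·x. Substituting into the budget gives P_x·x·(1 + (5/3)) = M.
Demand: x*(P_x,P_y,M) = 0.375·M/P_x and y* = 0.625·M/P_y.
At P_x=3.25, P_y=2.2, M=95: x* = 0.375·95/3.25 = 10.9615.
At M' = 261.25: x* = 30.1442. Change: 30.1442 − 10.9615 = 19.1827.

Δx* = 19.1827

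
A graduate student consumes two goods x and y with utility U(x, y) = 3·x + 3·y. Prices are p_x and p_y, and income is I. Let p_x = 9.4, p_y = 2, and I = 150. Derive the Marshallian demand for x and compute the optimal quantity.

Perfect substitutes: compare marginal utility per dollar. 3/p_x vs 3/p_y → 0.3191 vs 1.5.
y gives more utility per dollar, so spend all income on y: y* = I/p_y, x* = 0.
Numerically: x* = 0, y* = 75.

x* = 0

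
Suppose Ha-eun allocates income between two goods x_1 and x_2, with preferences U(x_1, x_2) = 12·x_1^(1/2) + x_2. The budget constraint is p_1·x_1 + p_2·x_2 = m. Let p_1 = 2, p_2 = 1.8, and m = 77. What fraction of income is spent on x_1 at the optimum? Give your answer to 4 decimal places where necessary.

Utility is quasi-linear in x_2; the FOC for x_1 is 6/√x_1 = p_1/p_2.
Solve: √x_1 = 6·p_2/p_1, so x_1*(p_1,p_2) = (6·p_2/p_1)², and x_2* = (m − p_1·x_1*)/p_2.
Plugging in: x_1* = (6·1.8/2)² = 29.16, x_2* = 10.3778.
Expenditure on x_1: 2·29.16 = 58.32; share = 0.7574.

share on x_1 = 0.7574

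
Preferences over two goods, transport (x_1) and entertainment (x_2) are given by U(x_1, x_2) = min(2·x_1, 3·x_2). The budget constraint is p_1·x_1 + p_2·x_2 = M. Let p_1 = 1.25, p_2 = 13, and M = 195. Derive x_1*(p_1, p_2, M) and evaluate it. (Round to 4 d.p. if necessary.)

x_1* = 19.6639

Leontief preferences: the optimum is at the kink where x_1/3 = x_2/2, i.e. x_2 = (2/3)·x_1.
Budget: p_1·x_1 + p_2·(2/3)·x_1 = M, so (3·p_1 + 2·p_2)·x_1 = 3·M.
Demand: x_1*(p_1,p_2,M) = 3·M/(3·p_1 + 2·p_2), x_2* = 2·M/(3·p_1 + 2·p_2).
Here 3·1.25 + 2·13 = 29.75, giving x_1* = 19.6639.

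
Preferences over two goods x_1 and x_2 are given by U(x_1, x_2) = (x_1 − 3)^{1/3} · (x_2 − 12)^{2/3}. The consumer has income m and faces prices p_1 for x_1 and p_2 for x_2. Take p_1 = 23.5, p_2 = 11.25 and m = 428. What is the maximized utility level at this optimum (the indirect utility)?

V = 8.1866

Let x_1' = x_1−3, x_2' = x_2−12. MRS = (1/2)·x_2'/x_1' = p_1/p_2.
After buying the subsistence bundle (3, 12), a share 1/3 of the remaining income goes to x_1: x_1* = 3 + 1/3·(m − 3p_1 − 12p_2)/p_1.
Discretionary income = 428 − 3·23.5 − 12·11.25 = 222.5; x_1* = 3 + 1/3·222.5/23.5 = 6.156; x_2* = 12 + 2/3·222.5/11.25 = 25.1852.
Utility at the optimum: U(6.156, 25.1852) = 8.1866.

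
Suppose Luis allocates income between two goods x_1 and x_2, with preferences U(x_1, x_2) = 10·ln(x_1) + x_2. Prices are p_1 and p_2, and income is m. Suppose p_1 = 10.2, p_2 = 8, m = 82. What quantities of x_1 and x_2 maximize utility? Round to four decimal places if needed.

x_1* = 7.8431, x_2* = 0.25

MU_x_1 = 10/x_1, MU_x_2 = 1. Tangency: 10/x_1 = p_1/p_2.
So x_1*(p_1,p_2) = 10·p_2/p_1, independent of income; and x_2* = (m − 10·p_2)/p_2.
At the given prices: x_1* = 10·8/10.2 = 7.8431, and x_2* = 0.25.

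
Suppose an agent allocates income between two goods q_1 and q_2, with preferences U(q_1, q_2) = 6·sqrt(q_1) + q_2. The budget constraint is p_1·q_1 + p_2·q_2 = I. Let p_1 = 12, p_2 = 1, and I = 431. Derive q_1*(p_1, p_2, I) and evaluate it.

q_1* = 0.0625

Utility is quasi-linear in q_2; the FOC for q_1 is 3/√q_1 = p_1/p_2.
Solve: √q_1 = 3·p_2/p_1, so q_1*(p_1,p_2) = (3·p_2/p_1)², and q_2* = (I − p_1·q_1*)/p_2.
Plugging in: q_1* = (3·1/12)² = 0.0625.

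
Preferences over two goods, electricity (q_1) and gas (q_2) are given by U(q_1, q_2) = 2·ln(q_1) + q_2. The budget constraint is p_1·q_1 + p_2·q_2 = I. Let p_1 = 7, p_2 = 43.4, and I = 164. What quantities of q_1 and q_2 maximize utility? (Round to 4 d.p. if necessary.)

q_1* = 12.4, q_2* = 1.7788

At the given prices: q_1* = 2·43.4/7 = 12.4, and q_2* = 1.7788.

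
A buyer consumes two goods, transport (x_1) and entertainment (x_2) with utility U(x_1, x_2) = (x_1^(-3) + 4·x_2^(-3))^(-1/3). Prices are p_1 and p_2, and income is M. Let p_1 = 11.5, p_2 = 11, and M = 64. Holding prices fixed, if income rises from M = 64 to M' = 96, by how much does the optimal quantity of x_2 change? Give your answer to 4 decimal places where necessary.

Δx_2* = 1.6805

Numerically x_2/x_1 = 1.430017, so x_1* = 64/(11.5 + 11·1.430017) = 2.3503 and x_2* = 1.430017·2.3503 = 3.361.
At M' = 96: x_2* = 5.0415. Change: 5.0415 − 3.361 = 1.6805.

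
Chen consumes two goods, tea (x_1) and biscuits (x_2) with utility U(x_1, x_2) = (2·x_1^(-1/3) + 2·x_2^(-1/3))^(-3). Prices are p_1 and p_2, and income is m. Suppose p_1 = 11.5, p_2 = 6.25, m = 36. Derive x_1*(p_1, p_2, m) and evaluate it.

x_1* = 1.6843

MRS = MU_x_1/MU_x_2 = (x_2/x_1)^(4/3). Set equal to p_1/p_2.
Solve for the ratio: x_2/x_1 = [p_1/p_2]^(0.75).
Substitute x_2 = (x_2/x_1)·x_1 into the budget: x_1* = m/(p_1 + p_2·(x_2/x_1)).
Numerically x_2/x_1 = 1.579841, so x_1* = 36/(11.5 + 6.25·1.579841) = 1.6843.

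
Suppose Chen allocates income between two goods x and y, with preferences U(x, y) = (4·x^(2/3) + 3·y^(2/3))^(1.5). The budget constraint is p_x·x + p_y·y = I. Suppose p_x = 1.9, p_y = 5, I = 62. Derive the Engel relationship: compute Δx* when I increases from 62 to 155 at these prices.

From the CES first-order condition, (4/3)·(y/x)^(1/3) = p_x/p_y.
Solve for the ratio: y/x = [(3/4)·p_x/p_y]^(3).
Substitute y = (y/x)·x into the budget: x* = I/(p_x + p_y·(y/x)).
Numerically y/x = 0.023149, so x* = 62/(1.9 + 5·0.023149) = 30.7578.
At I' = 155: x* = 76.8946. Change: 76.8946 − 30.7578 = 46.1368.

Δx* = 46.1368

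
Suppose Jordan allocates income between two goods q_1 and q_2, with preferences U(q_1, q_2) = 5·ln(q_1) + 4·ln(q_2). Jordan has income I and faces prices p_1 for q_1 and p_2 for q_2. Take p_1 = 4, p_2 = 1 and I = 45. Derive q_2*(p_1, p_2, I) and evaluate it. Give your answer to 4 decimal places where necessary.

Tangency: MRS = (5/4)·q_2/q_1 = p_1/p_2.
So 5·p_2·q_2 = 4·p_1·q_1; combined with the budget, a share 5/9 of income goes to q_1.
Demand: q_1*(p_1,p_2,I) = 5/9·I/p_1 and q_2* = 4/9·I/p_2.
At p_1=4, p_2=1, I=45: q_2* = 4/9·45/1 = 20.

q_2* = 20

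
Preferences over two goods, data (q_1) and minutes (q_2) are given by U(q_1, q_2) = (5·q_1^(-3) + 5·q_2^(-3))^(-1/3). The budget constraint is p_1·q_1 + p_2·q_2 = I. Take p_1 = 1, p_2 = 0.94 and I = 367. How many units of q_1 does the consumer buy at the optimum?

From the CES first-order condition, (q_2/q_1)^(4) = p_1/p_2.
Hence q_2/q_1 = (p_1/p_2)^(1/(4)), i.e. raised to the 0.25 power.
Substitute q_2 = (q_2/q_1)·q_1 into the budget: q_1* = I/(p_1 + p_2·(q_2/q_1)).
Numerically q_2/q_1 = 1.015589, so q_1* = 367/(1 + 0.94·1.015589) = 187.757.

q_1* = 187.757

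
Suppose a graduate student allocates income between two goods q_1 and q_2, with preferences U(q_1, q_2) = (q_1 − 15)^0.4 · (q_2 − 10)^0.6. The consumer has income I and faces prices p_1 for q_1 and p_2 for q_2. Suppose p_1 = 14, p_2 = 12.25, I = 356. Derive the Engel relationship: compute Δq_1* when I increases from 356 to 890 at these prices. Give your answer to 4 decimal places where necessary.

Δq_1* = 15.2571

Let q_1' = q_1−15, q_2' = q_2−10. MRS = (2/3)·q_2'/q_1' = p_1/p_2.
After buying the subsistence bundle (15, 10), a share 0.4 of the remaining income goes to q_1: q_1* = 15 + 0.4·(I − 15p_1 − 10p_2)/p_1.
Discretionary income = 356 − 15·14 − 10·12.25 = 23.5; q_1* = 15 + 0.4·23.5/14 = 15.6714.
At I' = 890: q_1* = 30.9286. Change: 30.9286 − 15.6714 = 15.2571.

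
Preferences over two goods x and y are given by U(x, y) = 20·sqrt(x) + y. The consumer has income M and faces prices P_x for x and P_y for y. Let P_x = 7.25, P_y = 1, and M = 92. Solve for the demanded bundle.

x* = 1.9025, y* = 78.2069

MU_x = 10/√x, MU_y = 1. Tangency: 10/√x = P_x/P_y.
Thus x* = (10·P_y/P_x)² — independent of M — with the rest of income spent on y.
Plugging in: x* = (10·1/7.25)² = 1.9025, y* = 78.2069.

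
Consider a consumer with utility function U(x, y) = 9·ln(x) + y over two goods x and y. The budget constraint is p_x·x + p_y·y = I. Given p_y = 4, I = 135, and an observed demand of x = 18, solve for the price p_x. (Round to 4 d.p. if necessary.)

p_x = 2

Set MRS = p_x/p_y: (9/x)/1 = p_x/p_y.
So x*(p_x,p_y) = 9·p_y/p_x, independent of income; and y* = (I − 9·p_y)/p_y.
Set x* = 18 in the demand function and solve for p_x: p_x = 2.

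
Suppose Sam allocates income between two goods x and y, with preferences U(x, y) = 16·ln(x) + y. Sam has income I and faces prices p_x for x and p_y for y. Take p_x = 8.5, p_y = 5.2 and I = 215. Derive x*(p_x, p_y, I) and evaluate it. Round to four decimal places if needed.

x* = 9.7882

Set MRS = p_x/p_y: (16/x)/1 = p_x/p_y.
So x*(p_x,p_y) = 16·p_y/p_x, independent of income; and y* = (I − 16·p_y)/p_y.
At the given prices: x* = 16·5.2/8.5 = 9.7882.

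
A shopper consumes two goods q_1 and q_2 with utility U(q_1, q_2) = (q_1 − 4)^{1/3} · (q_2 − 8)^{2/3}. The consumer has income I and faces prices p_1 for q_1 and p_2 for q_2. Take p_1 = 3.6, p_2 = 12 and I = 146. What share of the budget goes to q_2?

share on q_2 = 0.8201

This is Cobb-Douglas in (q_1−4, q_2−8): tangency gives 1/3·p_2·(q_2−8) = 2/3·p_1·(q_1−4).
After buying the subsistence bundle (4, 8), a share 1/3 of the remaining income goes to q_1: q_1* = 4 + 1/3·(I − 4p_1 − 8p_2)/p_1.
Discretionary income = 146 − 4·3.6 − 8·12 = 35.6; q_1* = 4 + 1/3·35.6/3.6 = 7.2963; q_2* = 8 + 2/3·35.6/12 = 9.9778.
Expenditure on q_2: 12·9.9778 = 119.7333; share = 0.8201.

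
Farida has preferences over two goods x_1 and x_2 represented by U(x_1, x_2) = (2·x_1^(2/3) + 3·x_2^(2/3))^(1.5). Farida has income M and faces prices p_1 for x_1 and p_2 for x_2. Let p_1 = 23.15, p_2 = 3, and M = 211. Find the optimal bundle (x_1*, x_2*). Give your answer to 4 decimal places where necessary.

From the CES first-order condition, (2/3)·(x_2/x_1)^(1/3) = p_1/p_2.
Hence x_2/x_1 = ((3/2)·p_1/p_2)^(1/(1/3)), i.e. raised to the 3 power.
With the ratio pinned down, the budget gives x_1* = M/(p_1 + p_2·(x_2/x_1)) and x_2* = (x_2/x_1)·x_1*.
Numerically x_2/x_1 = 1550.825734, so x_1* = 211/(23.15 + 3·1550.825734) = 0.0451 and x_2* = 1550.825734·0.0451 = 69.9851.

x_1* = 0.0451, x_2* = 69.9851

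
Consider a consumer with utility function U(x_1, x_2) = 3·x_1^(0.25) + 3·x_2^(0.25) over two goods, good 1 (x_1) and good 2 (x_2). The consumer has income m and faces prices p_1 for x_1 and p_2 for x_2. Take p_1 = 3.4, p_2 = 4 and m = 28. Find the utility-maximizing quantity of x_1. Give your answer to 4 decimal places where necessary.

x_1* = 4.2292

MU_x_1 ∝ 3·x_1^(-0.75), MU_x_2 ∝ 3·x_2^(-0.75), so MRS = (x_2/x_1)^(0.75) = p_1/p_2.
Solve for the ratio: x_2/x_1 = [p_1/p_2]^(4/3).
Substitute x_2 = (x_2/x_1)·x_1 into the budget: x_1* = m/(p_1 + p_2·(x_2/x_1)).
Numerically x_2/x_1 = 0.805178, so x_1* = 28/(3.4 + 4·0.805178) = 4.2292.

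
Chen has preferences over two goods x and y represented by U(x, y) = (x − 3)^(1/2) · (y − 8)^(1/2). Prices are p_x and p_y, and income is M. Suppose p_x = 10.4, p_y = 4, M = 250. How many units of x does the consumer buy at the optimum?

x* = 11.9808

After buying the subsistence bundle (3, 8), a share 0.5 of the remaining income goes to x: x* = 3 + 0.5·(M − 3p_x − 8p_y)/p_x.
Discretionary income = 250 − 3·10.4 − 8·4 = 186.8; x* = 3 + 0.5·186.8/10.4 = 11.9808.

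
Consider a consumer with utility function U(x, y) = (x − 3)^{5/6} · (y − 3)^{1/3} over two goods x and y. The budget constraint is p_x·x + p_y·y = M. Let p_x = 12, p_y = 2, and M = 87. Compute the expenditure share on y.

MRS = (5/2)·(y−3)/(x−3). Tangency with p_x/p_y gives y−3 = (2/5)·(p_x/p_y)·(x−3).
After buying the subsistence bundle (3, 3), a share 5/7 of the remaining income goes to x: x* = 3 + 5/7·(M − 3p_x − 3p_y)/p_x.
Discretionary income = 87 − 3·12 − 3·2 = 45; x* = 3 + 5/7·45/12 = 5.6786; y* = 3 + 2/7·45/2 = 9.4286.
Expenditure on y: 2·9.4286 = 18.8571; share = 0.2167.

share on y = 0.2167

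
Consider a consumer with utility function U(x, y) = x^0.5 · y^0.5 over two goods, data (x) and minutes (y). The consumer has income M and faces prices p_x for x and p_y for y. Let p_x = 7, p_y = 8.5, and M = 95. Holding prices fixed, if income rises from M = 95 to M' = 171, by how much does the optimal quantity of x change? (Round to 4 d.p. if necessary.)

Δx* = 5.4286

The MRS is y/x. Set MRS = p_x/p_y.
So 0.5·p_y·y = 0.5·p_x·x; combined with the budget, a share 0.5 of income goes to x.
Demand: x*(p_x,p_y,M) = 0.5·M/p_x and y* = 0.5·M/p_y.
At p_x=7, p_y=8.5, M=95: x* = 0.5·95/7 = 6.7857.
At M' = 171: x* = 12.2143. Change: 12.2143 − 6.7857 = 5.4286.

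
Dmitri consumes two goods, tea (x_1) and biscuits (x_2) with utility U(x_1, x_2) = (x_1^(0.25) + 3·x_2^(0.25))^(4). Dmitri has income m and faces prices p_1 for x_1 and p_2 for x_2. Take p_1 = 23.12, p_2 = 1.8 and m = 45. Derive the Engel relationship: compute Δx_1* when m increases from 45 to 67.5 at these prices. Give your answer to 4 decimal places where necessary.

Δx_1* = 0.0874

MRS = MU_x_1/MU_x_2 = (1/3)·(x_2/x_1)^(0.75). Set equal to p_1/p_2.
Solve for the ratio: x_2/x_1 = [3·p_1/p_2]^(4/3).
Substitute x_2 = (x_2/x_1)·x_1 into the budget: x_1* = m/(p_1 + p_2·(x_2/x_1)).
Numerically x_2/x_1 = 130.151379, so x_1* = 45/(23.12 + 1.8·130.151379) = 0.1748.
At m' = 67.5: x_1* = 0.2622. Change: 0.2622 − 0.1748 = 0.0874.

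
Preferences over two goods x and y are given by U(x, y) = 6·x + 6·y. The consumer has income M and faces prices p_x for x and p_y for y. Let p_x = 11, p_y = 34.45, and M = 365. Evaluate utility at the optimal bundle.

V = 199.0909

Perfect substitutes: compare marginal utility per dollar. 6/p_x vs 6/p_y → 0.5455 vs 0.1742.
x gives more utility per dollar, so spend all income on x: x* = M/p_x, y* = 0.
Numerically: x* = 33.1818, y* = 0.
Utility at the optimum: U(33.1818, 0) = 199.0909.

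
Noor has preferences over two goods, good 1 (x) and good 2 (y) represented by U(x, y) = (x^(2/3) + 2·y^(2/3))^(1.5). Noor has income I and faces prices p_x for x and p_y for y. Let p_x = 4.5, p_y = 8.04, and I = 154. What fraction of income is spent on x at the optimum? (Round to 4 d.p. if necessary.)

MRS = MU_x/MU_y = (1/2)·(y/x)^(1/3). Set equal to p_x/p_y.
Hence y/x = (2·p_x/p_y)^(1/(1/3)), i.e. raised to the 3 power.
With the ratio pinned down, the budget gives x* = I/(p_x + p_y·(y/x)) and y* = (y/x)·x*.
Numerically y/x = 1.402683, so x* = 154/(4.5 + 8.04·1.402683) = 9.7607 and y* = 1.402683·9.7607 = 13.6912.
Expenditure on x: 4.5·9.7607 = 43.9231; share = 0.2852.

share on x = 0.2852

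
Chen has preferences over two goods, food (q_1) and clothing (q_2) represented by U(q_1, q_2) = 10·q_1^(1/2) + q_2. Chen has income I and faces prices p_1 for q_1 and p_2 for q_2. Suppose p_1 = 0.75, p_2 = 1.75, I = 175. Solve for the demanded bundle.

Set MRS = p_1/p_2: 5·q_1^(−1/2) = p_1/p_2.
Thus q_1* = (5·p_2/p_1)² — independent of I — with the rest of income spent on q_2.
Plugging in: q_1* = (5·1.75/0.75)² = 136.1111, q_2* = 41.6667.

q_1* = 136.1111, q_2* = 41.6667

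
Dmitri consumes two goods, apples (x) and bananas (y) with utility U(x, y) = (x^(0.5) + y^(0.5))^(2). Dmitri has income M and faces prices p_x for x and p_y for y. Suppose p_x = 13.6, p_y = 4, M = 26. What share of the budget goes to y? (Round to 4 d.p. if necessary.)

share on y = 0.7727

Numerically y/x = 11.56, so x* = 26/(13.6 + 4·11.56) = 0.4345 and y* = 11.56·0.4345 = 5.0227.
Expenditure on y: 4·5.0227 = 20.0909; share = 0.7727.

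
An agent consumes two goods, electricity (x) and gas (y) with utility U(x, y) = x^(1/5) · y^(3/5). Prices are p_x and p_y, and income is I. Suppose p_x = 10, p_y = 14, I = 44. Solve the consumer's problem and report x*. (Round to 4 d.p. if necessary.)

x* = 1.1

The MRS is (1/3)·y/x. Set MRS = p_x/p_y.
Rearranging, p_y·y = 3·p_x·x. Substituting into the budget gives p_x·x·(1 + 3) = I.
Demand: x*(p_x,p_y,I) = 0.25·I/p_x and y* = 0.75·I/p_y.
At p_x=10, p_y=14, I=44: x* = 0.25·44/10 = 1.1.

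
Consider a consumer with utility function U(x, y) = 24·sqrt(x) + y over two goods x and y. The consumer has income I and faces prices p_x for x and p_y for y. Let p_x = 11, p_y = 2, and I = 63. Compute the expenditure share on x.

MU_x = 12/√x, MU_y = 1. Tangency: 12/√x = p_x/p_y.
Solve: √x = 12·p_y/p_x, so x*(p_x,p_y) = (12·p_y/p_x)², and y* = (I − p_x·x*)/p_y.
Plugging in: x* = (12·2/11)² = 4.7603, y* = 5.3182.
Expenditure on x: 11·4.7603 = 52.3636; share = 0.8312.

share on x = 0.8312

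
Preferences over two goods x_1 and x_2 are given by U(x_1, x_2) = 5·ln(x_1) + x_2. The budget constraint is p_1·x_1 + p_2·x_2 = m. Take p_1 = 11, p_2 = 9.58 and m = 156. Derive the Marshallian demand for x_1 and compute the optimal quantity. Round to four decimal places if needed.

x_1* = 4.3545

Set MRS = p_1/p_2: (5/x_1)/1 = p_1/p_2.
So x_1*(p_1,p_2) = 5·p_2/p_1, independent of income; and x_2* = (m − 5·p_2)/p_2.
At the given prices: x_1* = 5·9.58/11 = 4.3545.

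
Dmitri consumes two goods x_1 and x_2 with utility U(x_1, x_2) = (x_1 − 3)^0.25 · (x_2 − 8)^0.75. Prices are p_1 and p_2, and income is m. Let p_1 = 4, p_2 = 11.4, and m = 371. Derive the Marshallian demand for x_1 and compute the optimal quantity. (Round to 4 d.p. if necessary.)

x_1* = 19.7375

Let x_1' = x_1−3, x_2' = x_2−8. MRS = (1/3)·x_2'/x_1' = p_1/p_2.
After buying the subsistence bundle (3, 8), a share 0.25 of the remaining income goes to x_1: x_1* = 3 + 0.25·(m − 3p_1 − 8p_2)/p_1.
Discretionary income = 371 − 3·4 − 8·11.4 = 267.8; x_1* = 3 + 0.25·267.8/4 = 19.7375.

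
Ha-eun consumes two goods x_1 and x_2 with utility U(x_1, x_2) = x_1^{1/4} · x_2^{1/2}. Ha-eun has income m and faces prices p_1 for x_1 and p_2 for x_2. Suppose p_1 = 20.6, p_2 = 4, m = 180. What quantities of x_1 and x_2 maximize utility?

Tangency: MRS = (1/2)·x_2/x_1 = p_1/p_2.
Rearranging, p_2·x_2 = 2·p_1·x_1. Substituting into the budget gives p_1·x_1·(1 + 2) = m.
Demand: x_1*(p_1,p_2,m) = 1/3·m/p_1 and x_2* = 2/3·m/p_2.
At p_1=20.6, p_2=4, m=180: x_1* = 1/3·180/20.6 = 2.9126, x_2* = 30.

x_1* = 2.9126, x_2* = 30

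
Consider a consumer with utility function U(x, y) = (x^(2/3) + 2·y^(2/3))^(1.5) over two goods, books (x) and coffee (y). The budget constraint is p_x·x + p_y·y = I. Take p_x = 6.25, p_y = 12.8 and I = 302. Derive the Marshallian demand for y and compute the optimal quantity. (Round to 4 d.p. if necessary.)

MRS = MU_x/MU_y = (1/2)·(y/x)^(1/3). Set equal to p_x/p_y.
Hence y/x = (2·p_x/p_y)^(1/(1/3)), i.e. raised to the 3 power.
With the ratio pinned down, the budget gives x* = I/(p_x + p_y·(y/x)) and y* = (y/x)·x*.
Numerically y/x = 0.931323, so x* = 302/(6.25 + 12.8·0.931323) = 16.62 and y* = 0.931323·16.62 = 15.4785.

y* = 15.4785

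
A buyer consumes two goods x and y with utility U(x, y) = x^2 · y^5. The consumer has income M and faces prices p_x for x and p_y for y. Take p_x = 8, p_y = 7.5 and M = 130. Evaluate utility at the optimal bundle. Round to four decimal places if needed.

V = 6271059.3082

Tangency: MRS = (2/5)·y/x = p_x/p_y.
Rearranging, p_y·y = (5/2)·p_x·x. Substituting into the budget gives p_x·x·(1 + (5/2)) = M.
Demand: x*(p_x,p_y,M) = 2/7·M/p_x and y* = 5/7·M/p_y.
At p_x=8, p_y=7.5, M=130: x* = 2/7·130/8 = 4.6429, y* = 12.381.
Utility at the optimum: U(4.6429, 12.381) = 6271059.3082.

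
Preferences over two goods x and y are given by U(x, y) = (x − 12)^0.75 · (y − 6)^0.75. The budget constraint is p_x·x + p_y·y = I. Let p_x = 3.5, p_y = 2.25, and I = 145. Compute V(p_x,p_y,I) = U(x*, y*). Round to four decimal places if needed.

Let x' = x−12, y' = y−6. MRS = y'/x' = p_x/p_y.
After buying the subsistence bundle (12, 6), a share 0.5 of the remaining income goes to x: x* = 12 + 0.5·(I − 12p_x − 6p_y)/p_x.
Discretionary income = 145 − 12·3.5 − 6·2.25 = 89.5; x* = 12 + 0.5·89.5/3.5 = 24.7857; y* = 6 + 0.5·89.5/2.25 = 25.8889.
Utility at the optimum: U(24.7857, 25.8889) = 63.6798.

V = 63.6798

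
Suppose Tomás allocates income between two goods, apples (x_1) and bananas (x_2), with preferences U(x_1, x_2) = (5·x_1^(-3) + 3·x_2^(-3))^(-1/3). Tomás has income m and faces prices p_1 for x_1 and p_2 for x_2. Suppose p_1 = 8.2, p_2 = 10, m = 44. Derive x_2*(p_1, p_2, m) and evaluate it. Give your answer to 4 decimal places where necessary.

x_2* = 2.2232

MU_x_1 ∝ 5·x_1^(-4), MU_x_2 ∝ 3·x_2^(-4), so MRS = (5/3)·(x_2/x_1)^(4) = p_1/p_2.
Solve for the ratio: x_2/x_1 = [(3/5)·p_1/p_2]^(0.25).
With the ratio pinned down, the budget gives x_1* = m/(p_1 + p_2·(x_2/x_1)) and x_2* = (x_2/x_1)·x_1*.
Numerically x_2/x_1 = 0.837512, so x_1* = 44/(8.2 + 10·0.837512) = 2.6546 and x_2* = 0.837512·2.6546 = 2.2232.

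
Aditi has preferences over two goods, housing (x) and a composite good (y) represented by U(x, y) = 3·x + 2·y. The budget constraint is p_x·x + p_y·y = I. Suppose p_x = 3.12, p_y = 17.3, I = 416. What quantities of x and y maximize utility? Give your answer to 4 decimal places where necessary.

Perfect substitutes: compare marginal utility per dollar. 3/p_x vs 2/p_y → 0.9615 vs 0.1156.
x gives more utility per dollar, so spend all income on x: x* = I/p_x, y* = 0.
Numerically: x* = 133.3333, y* = 0.

x* = 133.3333, y* = 0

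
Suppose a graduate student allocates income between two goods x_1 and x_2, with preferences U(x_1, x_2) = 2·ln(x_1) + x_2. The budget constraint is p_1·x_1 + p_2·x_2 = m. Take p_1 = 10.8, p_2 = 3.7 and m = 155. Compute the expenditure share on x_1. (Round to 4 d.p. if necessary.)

Set MRS = p_1/p_2: (2/x_1)/1 = p_1/p_2.
So x_1*(p_1,p_2) = 2·p_2/p_1, independent of income; and x_2* = (m − 2·p_2)/p_2.
At the given prices: x_1* = 2·3.7/10.8 = 0.6852, and x_2* = 39.8919.
Expenditure on x_1: 10.8·0.6852 = 7.4; share = 0.0477.

share on x_1 = 0.0477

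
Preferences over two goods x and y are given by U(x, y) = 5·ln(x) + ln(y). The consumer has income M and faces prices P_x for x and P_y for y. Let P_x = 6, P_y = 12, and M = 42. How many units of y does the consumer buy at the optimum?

The MRS is 5·y/x. Set MRS = P_x/P_y.
So 5·P_y·y = P_x·x; combined with the budget, a share 5/6 of income goes to x.
Demand: x*(P_x,P_y,M) = 5/6·M/P_x and y* = 1/6·M/P_y.
At P_x=6, P_y=12, M=42: y* = 1/6·42/12 = 0.5833.

y* = 0.5833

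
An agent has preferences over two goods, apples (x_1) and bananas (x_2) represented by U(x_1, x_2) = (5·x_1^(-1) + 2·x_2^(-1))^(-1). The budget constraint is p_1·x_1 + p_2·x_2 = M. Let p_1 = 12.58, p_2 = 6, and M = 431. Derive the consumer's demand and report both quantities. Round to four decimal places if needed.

MRS = MU_x_1/MU_x_2 = (5/2)·(x_2/x_1)^(2). Set equal to p_1/p_2.
Hence x_2/x_1 = ((2/5)·p_1/p_2)^(1/(2)), i.e. raised to the 0.5 power.
Substitute x_2 = (x_2/x_1)·x_1 into the budget: x_1* = M/(p_1 + p_2·(x_2/x_1)).
Numerically x_2/x_1 = 0.915787, so x_1* = 431/(12.58 + 6·0.915787) = 23.8455 and x_2* = 0.915787·23.8455 = 21.8374.

x_1* = 23.8455, x_2* = 21.8374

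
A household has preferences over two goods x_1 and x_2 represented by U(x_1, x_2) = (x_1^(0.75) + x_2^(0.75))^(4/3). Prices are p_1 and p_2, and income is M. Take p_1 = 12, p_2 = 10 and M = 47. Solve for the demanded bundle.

x_1* = 1.4357, x_2* = 2.9771

Substitute x_2 = (x_2/x_1)·x_1 into the budget: x_1* = M/(p_1 + p_2·(x_2/x_1)).
Numerically x_2/x_1 = 2.0736, so x_1* = 47/(12 + 10·2.0736) = 1.4357 and x_2* = 2.0736·1.4357 = 2.9771.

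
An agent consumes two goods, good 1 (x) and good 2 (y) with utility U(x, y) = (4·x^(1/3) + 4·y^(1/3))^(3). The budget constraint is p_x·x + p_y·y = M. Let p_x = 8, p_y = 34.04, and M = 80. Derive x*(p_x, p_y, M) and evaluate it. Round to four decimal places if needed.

x* = 6.735

Substitute y = (y/x)·x into the budget: x* = M/(p_x + p_y·(y/x)).
Numerically y/x = 0.113933, so x* = 80/(8 + 34.04·0.113933) = 6.735.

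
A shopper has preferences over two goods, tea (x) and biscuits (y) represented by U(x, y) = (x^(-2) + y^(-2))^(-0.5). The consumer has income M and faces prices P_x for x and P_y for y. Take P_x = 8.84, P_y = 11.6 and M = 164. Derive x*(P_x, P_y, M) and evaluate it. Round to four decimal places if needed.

x* = 8.4382

MU_x ∝ x^(-3), MU_y ∝ y^(-3), so MRS = (y/x)^(3) = P_x/P_y.
Solve for the ratio: y/x = [P_x/P_y]^(1/3).
With the ratio pinned down, the budget gives x* = M/(P_x + P_y·(y/x)) and y* = (y/x)·x*.
Numerically y/x = 0.913408, so x* = 164/(8.84 + 11.6·0.913408) = 8.4382.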